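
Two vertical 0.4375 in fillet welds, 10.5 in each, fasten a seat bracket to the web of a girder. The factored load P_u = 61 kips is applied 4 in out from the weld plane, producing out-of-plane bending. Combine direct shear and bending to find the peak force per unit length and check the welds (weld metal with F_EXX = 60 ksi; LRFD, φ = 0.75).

L_w = 2 × 10.5 = 21 in; section modulus (unit throat) S = 2 × L²/6 = 36.75 in².
Direct shear f_v = P/L_w = 61/21 = 2.905 kip/in.
Moment M = P × e = 61 × 4 = 244 kip·in; bending f_b = M/S = 6.639 kip/in.
f_max = √(f_v² + f_b²) = √(2.905² + 6.639²) = 7.247 kip/in.
φr_n = 0.75 × 0.6 × 60 × (0.707 × 0.4375) = 8.351 kip/in → adequate.

f_max ≈ 7.25 kip/in; adequate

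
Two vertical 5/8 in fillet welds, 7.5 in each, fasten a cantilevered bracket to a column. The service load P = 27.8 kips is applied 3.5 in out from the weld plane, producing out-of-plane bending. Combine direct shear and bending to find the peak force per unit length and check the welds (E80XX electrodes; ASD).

E80XX → F_EXX = 80 ksi.
L_w = 2 × 7.5 = 15 in; section modulus (unit throat) S = 2 × L²/6 = 18.75 in².
Direct shear f_v = P/L_w = 27.8/15 = 1.853 kip/in.
Moment M = P × e = 27.8 × 3.5 = 97.3 kip·in; bending f_b = M/S = 5.189 kip/in.
f_max = √(f_v² + f_b²) = √(1.853² + 5.189²) = 5.51 kip/in.
r_n/Ω = (1/2.0) × 0.6 × 80 × (0.707 × 0.625) = 10.6 kip/in → adequate.

f_max ≈ 5.51 kip/in; adequate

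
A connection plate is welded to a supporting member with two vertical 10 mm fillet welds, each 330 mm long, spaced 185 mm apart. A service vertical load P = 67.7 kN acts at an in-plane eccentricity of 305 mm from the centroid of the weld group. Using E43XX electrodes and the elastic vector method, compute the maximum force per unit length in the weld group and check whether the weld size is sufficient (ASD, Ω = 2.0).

E43XX → F_EXX = 430 MPa.
Total weld length L_w = 660 mm. Treat welds as unit-width lines.
Polar moment about centroid: J = 2[d³/12 + d(b/2)²] = 2[330³/12 + 330×92.5²] = 11640000 mm³.
Direct shear f_v = P/L_w = 67.7×10³ / 660 = 102.6 N/mm (vertical).
Torsion M = P·e = 67.7×10³ × 305 = 20648000 N·mm.
Critical point at (x, y) = (92.5, 165) from centroid. f_tx = M·y/J = 292.8 N/mm; f_ty = M·x/J = 164.1 N/mm.
Resultant f_max = √[f_tx² + (f_v + f_ty)²] = √[292.8² + (102.6 + 164.1)²] = 396.1 N/mm.
Capacity per unit length: r_n/Ω = (1/2.0) × 0.6 × 430 × (0.707 × 10) = 912 N/mm.
396.1 ≤ 912 → adequate.

f_max ≈ 396 N/mm; adequate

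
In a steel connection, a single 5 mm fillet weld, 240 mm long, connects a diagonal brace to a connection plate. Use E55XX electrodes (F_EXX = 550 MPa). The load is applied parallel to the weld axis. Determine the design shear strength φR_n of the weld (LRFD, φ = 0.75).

Effective throat t_e = 0.707 × 5 = 3.535 mm.
Total length L = 240 mm; A_we = 3.535 × 240 = 848.4 mm².
F_nw = 0.6 F_EXX = 0.6 × 550 = 330 MPa.
φR_n = 0.75 × 330 × 848.4 × 10⁻³ = 210 kN.

φR_n ≈ 210 kN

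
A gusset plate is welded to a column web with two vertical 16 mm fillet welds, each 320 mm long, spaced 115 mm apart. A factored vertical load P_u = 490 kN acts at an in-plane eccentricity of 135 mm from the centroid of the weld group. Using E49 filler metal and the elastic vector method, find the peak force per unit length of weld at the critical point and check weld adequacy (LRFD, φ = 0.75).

E49XX → F_EXX = 490 MPa.
Total weld length L_w = 640 mm. Treat welds as unit-width lines.
Polar moment about centroid: J = 2[d³/12 + d(b/2)²] = 2[320³/12 + 320×57.5²] = 7577000 mm³.
Direct shear f_v = P/L_w = 490×10³ / 640 = 765.6 N/mm (vertical).
Torsion M = P·e = 490×10³ × 135 = 66150000 N·mm.
Critical point at (x, y) = (57.5, 160) from centroid. f_tx = M·y/J = 1397 N/mm; f_ty = M·x/J = 502 N/mm.
Resultant f_max = √[f_tx² + (f_v + f_ty)²] = √[1397² + (765.6 + 502)²] = 1886 N/mm.
Capacity per unit length: φr_n = 0.75 × 0.6 × 490 × (0.707 × 16) = 2494 N/mm.
1886 ≤ 2494 → adequate.

f_max ≈ 1890 N/mm; adequate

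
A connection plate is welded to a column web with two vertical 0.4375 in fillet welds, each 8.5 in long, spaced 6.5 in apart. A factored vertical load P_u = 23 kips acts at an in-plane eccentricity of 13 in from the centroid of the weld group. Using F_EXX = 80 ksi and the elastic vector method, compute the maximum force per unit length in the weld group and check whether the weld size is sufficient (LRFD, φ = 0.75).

f_max ≈ 6.58 kip/in; adequate

Total weld length L_w = 17 in. Treat welds as unit-width lines.
Polar moment about centroid: J = 2[d³/12 + d(b/2)²] = 2[8.5³/12 + 8.5×3.25²] = 281.9 in³.
Direct shear f_v = P/L_w = 23 / 17 = 1.353 kip/in (vertical).
Torsion M = P·e = 23 × 13 = 299 kip·in.
Critical point at (x, y) = (3.25, 4.25) from centroid. f_tx = M·y/J = 4.508 kip/in; f_ty = M·x/J = 3.447 kip/in.
Resultant f_max = √[f_tx² + (f_v + f_ty)²] = √[4.508² + (1.353 + 3.447)²] = 6.585 kip/in.
Capacity per unit length: φr_n = 0.75 × 0.6 × 80 × (0.707 × 0.4375) = 11.14 kip/in.
6.585 ≤ 11.14 → adequate.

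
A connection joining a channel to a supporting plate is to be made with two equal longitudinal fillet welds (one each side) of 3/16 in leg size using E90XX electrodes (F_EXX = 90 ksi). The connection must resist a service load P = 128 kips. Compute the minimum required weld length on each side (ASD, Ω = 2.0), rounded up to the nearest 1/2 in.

L = 18 in on each side

Throat t_e = 0.707 × 0.1875 = 0.1326 in.
r_n/Ω = (0.6 × 90 × 0.1326) / 2.0 = 3.579 kip/in.
L_req = P / (r_n/Ω) = 128 / 3.579 = 35.76 in total.
Per side: 35.76 / 2 = 17.88 in.
Round up → use L = 18 in on each side.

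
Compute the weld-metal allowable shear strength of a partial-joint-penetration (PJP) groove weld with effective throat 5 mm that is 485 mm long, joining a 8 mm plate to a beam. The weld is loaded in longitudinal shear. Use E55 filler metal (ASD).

E55XX → F_EXX = 550 MPa.
Effective throat (given) t_e = 5 mm.
A_we = 5 × 485 = 2425 mm².
F_nw = 0.6 F_EXX = 330 MPa.
R_n/Ω = (330 × 2425) / 2.0 × 10⁻³ = 400.1 kN.

R_n/Ω ≈ 400 kN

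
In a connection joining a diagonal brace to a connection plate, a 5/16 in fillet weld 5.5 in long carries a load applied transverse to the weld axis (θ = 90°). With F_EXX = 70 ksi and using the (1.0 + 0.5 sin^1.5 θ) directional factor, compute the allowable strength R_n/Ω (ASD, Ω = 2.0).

t_e = 0.707 × 0.3125 = 0.2209 in; A_we = 0.2209 × 5.5 = 1.215 in².
Directional factor: 1.0 + 0.5 sin^1.5(90°) = 1.5.
F_nw = 0.6 × 70 × 1.5 = 63 ksi.
R_n/Ω = (63 × 1.215) / 2.0 = 38.28 kips.

R_n/Ω ≈ 38.3 kips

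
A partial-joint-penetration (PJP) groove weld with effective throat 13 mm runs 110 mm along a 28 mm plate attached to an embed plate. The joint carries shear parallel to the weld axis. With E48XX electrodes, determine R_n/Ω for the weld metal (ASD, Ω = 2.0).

R_n/Ω ≈ 206 kN

E48XX → F_EXX = 480 MPa.
Effective throat (given) t_e = 13 mm.
A_we = 13 × 110 = 1430 mm².
F_nw = 0.6 F_EXX = 288 MPa.
R_n/Ω = (288 × 1430) / 2.0 × 10⁻³ = 205.9 kN.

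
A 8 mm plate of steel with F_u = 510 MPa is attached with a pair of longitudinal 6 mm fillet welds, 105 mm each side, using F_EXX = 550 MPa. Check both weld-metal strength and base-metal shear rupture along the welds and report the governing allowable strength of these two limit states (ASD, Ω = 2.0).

t_e = 0.707 × 6 = 4.242 mm; L = 210 mm.
Weld metal: R_n/Ω = (1/2.0) × 0.6 × 550 × 4.242 × 210 × 10⁻³ = 147 kN.
Base metal (shear rupture): R_n/Ω = (1/2.0) × 0.6 × 510 × 8 × 210 × 10⁻³ = 257 kN.
Governing: weld metal.

R_n/Ω ≈ 147 kN (weld metal governs)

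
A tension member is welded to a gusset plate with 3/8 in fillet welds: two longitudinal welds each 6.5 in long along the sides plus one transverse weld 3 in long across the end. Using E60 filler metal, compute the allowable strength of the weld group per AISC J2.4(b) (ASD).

R_n/Ω ≈ 76.4 kips

E60XX → F_EXX = 60 ksi.
t_e = 0.707 × 0.375 = 0.2651 in.
R_nwl = 0.6 × 60 × 0.2651 × 13 = 124.1 kips (longitudinal, 2 welds).
R_nwt = 0.6 × 60 × 0.2651 × 3 = 28.63 kips (transverse, base value).
(i) R_nwl + R_nwt = 152.7 kips; (ii) 0.85 R_nwl + 1.5 R_nwt = 148.4 kips.
R_n = max = 152.7 kips [governs: (i)]; R_n/Ω = 76.36 kips.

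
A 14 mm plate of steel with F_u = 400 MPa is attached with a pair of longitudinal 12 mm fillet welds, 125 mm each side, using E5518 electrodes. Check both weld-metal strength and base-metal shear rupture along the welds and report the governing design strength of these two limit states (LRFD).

E55XX → F_EXX = 550 MPa.
t_e = 0.707 × 12 = 8.484 mm; L = 250 mm.
Weld metal: φR_n = 0.75 × 0.6 × 550 × 8.484 × 250 × 10⁻³ = 524.9 kN.
Base metal (shear rupture): φR_n = 0.75 × 0.6 × 400 × 14 × 250 × 10⁻³ = 630 kN.
Governing: weld metal.

φR_n ≈ 525 kN (weld metal governs)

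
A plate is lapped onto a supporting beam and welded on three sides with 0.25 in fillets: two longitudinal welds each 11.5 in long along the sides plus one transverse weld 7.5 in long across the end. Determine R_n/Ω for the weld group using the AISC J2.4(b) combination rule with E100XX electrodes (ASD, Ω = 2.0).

E100XX → F_EXX = 100 ksi.
t_e = 0.707 × 0.25 = 0.1767 in.
R_nwl = 0.6 × 100 × 0.1767 × 23 = 243.9 kips (longitudinal, 2 welds).
R_nwt = 0.6 × 100 × 0.1767 × 7.5 = 79.54 kips (transverse, base value).
(i) R_nwl + R_nwt = 323.5 kips; (ii) 0.85 R_nwl + 1.5 R_nwt = 326.6 kips.
R_n = max = 326.6 kips [governs: (ii)]; R_n/Ω = 163.3 kips.

R_n/Ω ≈ 163 kips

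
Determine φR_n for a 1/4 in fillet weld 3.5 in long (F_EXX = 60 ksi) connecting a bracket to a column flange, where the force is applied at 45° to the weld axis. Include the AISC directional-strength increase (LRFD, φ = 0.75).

t_e = 0.707 × 0.25 = 0.1767 in; A_we = 0.1767 × 3.5 = 0.6186 in².
Directional factor: 1.0 + 0.5 sin^1.5(45°) = 1.297.
F_nw = 0.6 × 60 × 1.297 = 46.7 ksi.
φR_n = 0.75 × 46.7 × 0.6186 = 21.67 kips.

φR_n ≈ 21.7 kips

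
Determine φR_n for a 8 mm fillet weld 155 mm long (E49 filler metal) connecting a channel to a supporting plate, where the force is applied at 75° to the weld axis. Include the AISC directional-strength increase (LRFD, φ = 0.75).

φR_n ≈ 285 kN

E49XX → F_EXX = 490 MPa.
t_e = 0.707 × 8 = 5.656 mm; A_we = 5.656 × 155 = 876.7 mm².
Directional factor: 1.0 + 0.5 sin^1.5(75°) = 1.475.
F_nw = 0.6 × 490 × 1.475 = 433.6 MPa.
φR_n = 0.75 × 433.6 × 876.7 × 10⁻³ = 285.1 kN.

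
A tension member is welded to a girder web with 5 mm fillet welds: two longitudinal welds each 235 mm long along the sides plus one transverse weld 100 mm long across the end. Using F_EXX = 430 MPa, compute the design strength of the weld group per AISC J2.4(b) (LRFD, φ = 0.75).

t_e = 0.707 × 5 = 3.535 mm.
R_nwl = 0.6 × 430 × 3.535 × 470 × 10⁻³ = 428.7 kN (longitudinal, 2 welds).
R_nwt = 0.6 × 430 × 3.535 × 100 × 10⁻³ = 91.2 kN (transverse, base value).
(i) R_nwl + R_nwt = 519.9 kN; (ii) 0.85 R_nwl + 1.5 R_nwt = 501.2 kN.
R_n = max = 519.9 kN [governs: (i)]; φR_n = 389.9 kN.

φR_n ≈ 390 kN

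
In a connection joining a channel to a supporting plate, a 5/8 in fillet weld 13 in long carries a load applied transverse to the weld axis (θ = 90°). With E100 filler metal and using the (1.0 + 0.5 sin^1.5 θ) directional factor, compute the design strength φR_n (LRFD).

φR_n ≈ 388 kips

E100XX → F_EXX = 100 ksi.
t_e = 0.707 × 0.625 = 0.4419 in; A_we = 0.4419 × 13 = 5.744 in².
Directional factor: 1.0 + 0.5 sin^1.5(90°) = 1.5.
F_nw = 0.6 × 100 × 1.5 = 90 ksi.
φR_n = 0.75 × 90 × 5.744 = 387.7 kips.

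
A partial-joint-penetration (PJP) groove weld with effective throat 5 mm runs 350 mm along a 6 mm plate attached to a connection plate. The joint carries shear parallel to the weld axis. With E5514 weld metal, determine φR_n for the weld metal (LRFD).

E55XX → F_EXX = 550 MPa.
Effective throat (given) t_e = 5 mm.
A_we = 5 × 350 = 1750 mm².
F_nw = 0.6 F_EXX = 330 MPa.
φR_n = 0.75 × 330 × 1750 × 10⁻³ = 433.1 kN.

φR_n ≈ 433 kN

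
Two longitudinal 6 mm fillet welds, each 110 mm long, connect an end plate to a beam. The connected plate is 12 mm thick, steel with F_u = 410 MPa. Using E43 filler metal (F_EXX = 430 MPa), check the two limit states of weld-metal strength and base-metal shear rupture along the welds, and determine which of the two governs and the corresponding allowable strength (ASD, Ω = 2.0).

R_n/Ω ≈ 120 kN (weld metal governs)

t_e = 0.707 × 6 = 4.242 mm; L = 220 mm.
Weld metal: R_n/Ω = (1/2.0) × 0.6 × 430 × 4.242 × 220 × 10⁻³ = 120.4 kN.
Base metal (shear rupture): R_n/Ω = (1/2.0) × 0.6 × 410 × 12 × 220 × 10⁻³ = 324.7 kN.
Governing: weld metal.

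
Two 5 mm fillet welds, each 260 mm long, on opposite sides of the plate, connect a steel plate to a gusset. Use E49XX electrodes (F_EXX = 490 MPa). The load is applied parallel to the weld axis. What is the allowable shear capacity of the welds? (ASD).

R_n/Ω ≈ 270 kN

Effective throat t_e = 0.707 × 5 = 3.535 mm.
Total length L = 520 mm; A_we = 3.535 × 520 = 1838 mm².
F_nw = 0.6 F_EXX = 0.6 × 490 = 294 MPa.
R_n = 294 × 1838 × 10⁻³ = 540.4 kN; R_n/Ω = 540.4/2.0 = 270.2 kN.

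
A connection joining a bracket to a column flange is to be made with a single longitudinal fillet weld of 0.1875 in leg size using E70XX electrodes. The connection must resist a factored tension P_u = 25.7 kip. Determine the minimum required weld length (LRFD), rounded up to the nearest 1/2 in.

E70XX → F_EXX = 70 ksi.
Throat t_e = 0.707 × 0.1875 = 0.1326 in.
φr_n = 0.75 × 0.6 × 70 × 0.1326 = 4.176 kip/in.
L_req = P_u / φr_n = 25.7 / 4.176 = 6.155 in total.
Round up → use L = 6.5 in.

L = 6.5 in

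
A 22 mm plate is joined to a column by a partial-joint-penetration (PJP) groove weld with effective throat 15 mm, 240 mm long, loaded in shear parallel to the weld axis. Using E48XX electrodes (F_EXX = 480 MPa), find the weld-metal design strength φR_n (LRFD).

Effective throat (given) t_e = 15 mm.
A_we = 15 × 240 = 3600 mm².
F_nw = 0.6 F_EXX = 288 MPa.
φR_n = 0.75 × 288 × 3600 × 10⁻³ = 777.6 kN.

φR_n ≈ 778 kN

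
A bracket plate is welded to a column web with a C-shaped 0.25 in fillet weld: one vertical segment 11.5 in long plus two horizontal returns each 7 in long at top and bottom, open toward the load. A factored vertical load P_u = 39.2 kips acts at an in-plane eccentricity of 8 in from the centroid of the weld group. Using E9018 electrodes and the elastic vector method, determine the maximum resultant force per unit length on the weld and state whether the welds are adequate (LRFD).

E90XX → F_EXX = 90 ksi.
Total weld length L_w = 25.5 in. Treat welds as unit-width lines.
Centroid: x̄ = 2×7×3.5 / 25.5 = 1.922 in from the vertical weld.
Polar moment about centroid: J = I_x + I_y = [11.5³/12 + 2×7×5.75²] + [11.5×1.922² + 2(7³/12 + 7×1.578²)] = 724.1 in³.
Direct shear f_v = P/L_w = 39.2 / 25.5 = 1.537 kip/in (vertical).
Torsion M = P·e = 39.2 × 8 = 313.6 kip·in.
Critical point at (x, y) = (5.078, 5.75) from centroid. f_tx = M·y/J = 2.49 kip/in; f_ty = M·x/J = 2.199 kip/in.
Resultant f_max = √[f_tx² + (f_v + f_ty)²] = √[2.49² + (1.537 + 2.199)²] = 4.49 kip/in.
Capacity per unit length: φr_n = 0.75 × 0.6 × 90 × (0.707 × 0.25) = 7.158 kip/in.
4.49 ≤ 7.158 → adequate.

f_max ≈ 4.49 kip/in; adequate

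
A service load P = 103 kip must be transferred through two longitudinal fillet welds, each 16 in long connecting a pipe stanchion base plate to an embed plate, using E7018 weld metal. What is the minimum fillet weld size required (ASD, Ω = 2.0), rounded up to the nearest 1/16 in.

E70XX → F_EXX = 70 ksi.
Total weld length L = 32 in.
Required throat t_e = P × Ω / (0.6 F_EXX × L) = 103 × 2.0 / (0.6 × 70 × 32) = 0.1533 in.
Required leg w = t_e / 0.707 = 0.2168 in → use 1/4 in.

w = 1/4 in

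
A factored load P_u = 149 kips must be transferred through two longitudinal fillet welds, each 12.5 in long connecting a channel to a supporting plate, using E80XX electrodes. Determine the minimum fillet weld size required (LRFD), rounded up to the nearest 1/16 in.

E80XX → F_EXX = 80 ksi.
Total weld length L = 25 in.
Required throat t_e = P_u / (φ × 0.6 F_EXX × L) = 149 / (0.75 × 0.6 × 80 × 25) = 0.1656 in.
Required leg w = t_e / 0.707 = 0.2342 in → use 1/4 in.

w = 1/4 in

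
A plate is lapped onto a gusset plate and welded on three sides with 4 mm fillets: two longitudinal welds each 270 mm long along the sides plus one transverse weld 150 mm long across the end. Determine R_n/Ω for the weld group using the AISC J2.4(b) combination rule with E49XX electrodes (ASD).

E49XX → F_EXX = 490 MPa.
t_e = 0.707 × 4 = 2.828 mm.
R_nwl = 0.6 × 490 × 2.828 × 540 × 10⁻³ = 449 kN (longitudinal, 2 welds).
R_nwt = 0.6 × 490 × 2.828 × 150 × 10⁻³ = 124.7 kN (transverse, base value).
(i) R_nwl + R_nwt = 573.7 kN; (ii) 0.85 R_nwl + 1.5 R_nwt = 568.7 kN.
R_n = max = 573.7 kN [governs: (i)]; R_n/Ω = 286.8 kN.

R_n/Ω ≈ 287 kN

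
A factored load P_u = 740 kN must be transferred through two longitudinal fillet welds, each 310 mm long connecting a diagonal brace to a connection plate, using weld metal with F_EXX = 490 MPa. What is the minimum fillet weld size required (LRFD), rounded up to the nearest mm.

w = 8 mm

Total weld length L = 620 mm.
Required throat t_e = P_u / (φ × 0.6 F_EXX × L) = 740 / (0.75 × 0.6 × 490 × 620 × 10⁻³) = 5.413 mm.
Required leg w = t_e / 0.707 = 7.656 mm → use 8 mm.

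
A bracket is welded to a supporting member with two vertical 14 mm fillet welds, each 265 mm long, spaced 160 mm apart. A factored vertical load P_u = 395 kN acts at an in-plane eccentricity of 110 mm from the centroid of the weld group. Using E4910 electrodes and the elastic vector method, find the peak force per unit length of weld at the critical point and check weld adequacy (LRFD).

f_max ≈ 1560 N/mm; adequate

E49XX → F_EXX = 490 MPa.
Total weld length L_w = 530 mm. Treat welds as unit-width lines.
Polar moment about centroid: J = 2[d³/12 + d(b/2)²] = 2[265³/12 + 265×80²] = 6494000 mm³.
Direct shear f_v = P/L_w = 395×10³ / 530 = 745.3 N/mm (vertical).
Torsion M = P·e = 395×10³ × 110 = 43450000 N·mm.
Critical point at (x, y) = (80, 132.5) from centroid. f_tx = M·y/J = 886.6 N/mm; f_ty = M·x/J = 535.3 N/mm.
Resultant f_max = √[f_tx² + (f_v + f_ty)²] = √[886.6² + (745.3 + 535.3)²] = 1558 N/mm.
Capacity per unit length: φr_n = 0.75 × 0.6 × 490 × (0.707 × 14) = 2183 N/mm.
1558 ≤ 2183 → adequate.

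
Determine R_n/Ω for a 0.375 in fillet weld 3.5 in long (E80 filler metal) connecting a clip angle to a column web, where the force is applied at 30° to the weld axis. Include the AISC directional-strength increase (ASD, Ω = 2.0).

R_n/Ω ≈ 26.2 kips

E80XX → F_EXX = 80 ksi.
t_e = 0.707 × 0.375 = 0.2651 in; A_we = 0.2651 × 3.5 = 0.9279 in².
Directional factor: 1.0 + 0.5 sin^1.5(30°) = 1.177.
F_nw = 0.6 × 80 × 1.177 = 56.49 ksi.
R_n/Ω = (56.49 × 0.9279) / 2.0 = 26.21 kips.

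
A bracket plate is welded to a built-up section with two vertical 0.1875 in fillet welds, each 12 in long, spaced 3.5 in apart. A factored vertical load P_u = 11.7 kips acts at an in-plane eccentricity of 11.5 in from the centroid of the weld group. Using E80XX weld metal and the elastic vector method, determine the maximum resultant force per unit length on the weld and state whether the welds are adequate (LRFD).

f_max ≈ 2.51 kip/in; adequate

E80XX → F_EXX = 80 ksi.
Total weld length L_w = 24 in. Treat welds as unit-width lines.
Polar moment about centroid: J = 2[d³/12 + d(b/2)²] = 2[12³/12 + 12×1.75²] = 361.5 in³.
Direct shear f_v = P/L_w = 11.7 / 24 = 0.4875 kip/in (vertical).
Torsion M = P·e = 11.7 × 11.5 = 134.55 kip·in.
Critical point at (x, y) = (1.75, 6) from centroid. f_tx = M·y/J = 2.233 kip/in; f_ty = M·x/J = 0.6513 kip/in.
Resultant f_max = √[f_tx² + (f_v + f_ty)²] = √[2.233² + (0.4875 + 0.6513)²] = 2.507 kip/in.
Capacity per unit length: φr_n = 0.75 × 0.6 × 80 × (0.707 × 0.1875) = 4.772 kip/in.
2.507 ≤ 4.772 → adequate.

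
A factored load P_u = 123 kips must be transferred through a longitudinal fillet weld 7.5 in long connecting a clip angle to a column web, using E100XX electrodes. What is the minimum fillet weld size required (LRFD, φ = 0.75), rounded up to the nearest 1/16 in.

E100XX → F_EXX = 100 ksi.
Total weld length L = 7.5 in.
Required throat t_e = P_u / (φ × 0.6 F_EXX × L) = 123 / (0.75 × 0.6 × 100 × 7.5) = 0.3644 in.
Required leg w = t_e / 0.707 = 0.5155 in → use 9/16 in.

w = 9/16 in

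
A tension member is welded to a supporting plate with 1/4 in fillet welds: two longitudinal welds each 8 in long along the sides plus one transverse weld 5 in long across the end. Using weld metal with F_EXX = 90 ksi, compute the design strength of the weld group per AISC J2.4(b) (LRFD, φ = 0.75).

φR_n ≈ 151 kip

t_e = 0.707 × 0.25 = 0.1767 in.
R_nwl = 0.6 × 90 × 0.1767 × 16 = 152.7 kip (longitudinal, 2 welds).
R_nwt = 0.6 × 90 × 0.1767 × 5 = 47.72 kip (transverse, base value).
(i) R_nwl + R_nwt = 200.4 kip; (ii) 0.85 R_nwl + 1.5 R_nwt = 201.4 kip.
R_n = max = 201.4 kip [governs: (ii)]; φR_n = 151 kip.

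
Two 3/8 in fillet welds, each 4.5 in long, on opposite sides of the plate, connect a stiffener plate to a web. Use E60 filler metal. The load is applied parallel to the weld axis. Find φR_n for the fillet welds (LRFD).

E60XX → F_EXX = 60 ksi.
Effective throat t_e = 0.707 × 0.375 = 0.2651 in.
Total length L = 9 in; A_we = 0.2651 × 9 = 2.386 in².
F_nw = 0.6 F_EXX = 0.6 × 60 = 36 ksi.
φR_n = 0.75 × 36 × 2.386 = 64.43 kips.

φR_n ≈ 64.4 kips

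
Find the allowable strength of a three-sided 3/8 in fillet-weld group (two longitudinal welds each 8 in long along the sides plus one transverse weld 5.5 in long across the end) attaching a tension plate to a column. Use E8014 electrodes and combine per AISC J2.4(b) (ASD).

R_n/Ω ≈ 139 kips

E80XX → F_EXX = 80 ksi.
t_e = 0.707 × 0.375 = 0.2651 in.
R_nwl = 0.6 × 80 × 0.2651 × 16 = 203.6 kips (longitudinal, 2 welds).
R_nwt = 0.6 × 80 × 0.2651 × 5.5 = 69.99 kips (transverse, base value).
(i) R_nwl + R_nwt = 273.6 kips; (ii) 0.85 R_nwl + 1.5 R_nwt = 278.1 kips.
R_n = max = 278.1 kips [governs: (ii)]; R_n/Ω = 139 kips.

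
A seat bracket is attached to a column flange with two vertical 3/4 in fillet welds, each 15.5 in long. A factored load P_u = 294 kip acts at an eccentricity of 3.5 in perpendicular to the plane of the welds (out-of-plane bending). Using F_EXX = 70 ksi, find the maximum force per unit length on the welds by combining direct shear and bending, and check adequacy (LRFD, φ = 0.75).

f_max ≈ 16 kip/in; adequate

L_w = 2 × 15.5 = 31 in; section modulus (unit throat) S = 2 × L²/6 = 80.08 in².
Direct shear f_v = P/L_w = 294/31 = 9.484 kip/in.
Moment M = P × e = 294 × 3.5 = 1029 kip·in; bending f_b = M/S = 12.85 kip/in.
f_max = √(f_v² + f_b²) = √(9.484² + 12.85²) = 15.97 kip/in.
φr_n = 0.75 × 0.6 × 70 × (0.707 × 0.75) = 16.7 kip/in → adequate.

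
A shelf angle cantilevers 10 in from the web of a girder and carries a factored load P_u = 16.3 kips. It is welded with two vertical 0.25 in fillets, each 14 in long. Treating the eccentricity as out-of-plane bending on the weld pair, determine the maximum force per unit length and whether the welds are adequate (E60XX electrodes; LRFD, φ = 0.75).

f_max ≈ 2.56 kip/in; adequate

E60XX → F_EXX = 60 ksi.
L_w = 2 × 14 = 28 in; section modulus (unit throat) S = 2 × L²/6 = 65.33 in².
Direct shear f_v = P/L_w = 16.3/28 = 0.5821 kip/in.
Moment M = P × e = 16.3 × 10 = 163 kip·in; bending f_b = M/S = 2.495 kip/in.
f_max = √(f_v² + f_b²) = √(0.5821² + 2.495²) = 2.562 kip/in.
φr_n = 0.75 × 0.6 × 60 × (0.707 × 0.25) = 4.772 kip/in → adequate.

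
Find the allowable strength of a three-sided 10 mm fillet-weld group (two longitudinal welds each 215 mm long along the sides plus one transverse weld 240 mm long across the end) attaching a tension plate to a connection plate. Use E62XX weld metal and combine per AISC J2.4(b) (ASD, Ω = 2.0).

R_n/Ω ≈ 954 kN

E62XX → F_EXX = 620 MPa.
t_e = 0.707 × 10 = 7.07 mm.
R_nwl = 0.6 × 620 × 7.07 × 430 × 10⁻³ = 1131 kN (longitudinal, 2 welds).
R_nwt = 0.6 × 620 × 7.07 × 240 × 10⁻³ = 631.2 kN (transverse, base value).
(i) R_nwl + R_nwt = 1762 kN; (ii) 0.85 R_nwl + 1.5 R_nwt = 1908 kN.
R_n = max = 1908 kN [governs: (ii)]; R_n/Ω = 954 kN.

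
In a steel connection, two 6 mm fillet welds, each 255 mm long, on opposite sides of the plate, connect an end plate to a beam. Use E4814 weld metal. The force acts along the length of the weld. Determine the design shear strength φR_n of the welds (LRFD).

E48XX → F_EXX = 480 MPa.
Effective throat t_e = 0.707 × 6 = 4.242 mm.
Total length L = 510 mm; A_we = 4.242 × 510 = 2163 mm².
F_nw = 0.6 F_EXX = 0.6 × 480 = 288 MPa.
φR_n = 0.75 × 288 × 2163 × 10⁻³ = 467.3 kN.

φR_n ≈ 467 kN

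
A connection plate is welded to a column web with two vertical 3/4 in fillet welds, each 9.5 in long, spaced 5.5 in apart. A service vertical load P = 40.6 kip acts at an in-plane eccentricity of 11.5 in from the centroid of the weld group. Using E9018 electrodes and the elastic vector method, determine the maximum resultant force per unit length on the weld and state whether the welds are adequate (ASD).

f_max ≈ 10.2 kip/in; adequate

E90XX → F_EXX = 90 ksi.
Total weld length L_w = 19 in. Treat welds as unit-width lines.
Polar moment about centroid: J = 2[d³/12 + d(b/2)²] = 2[9.5³/12 + 9.5×2.75²] = 286.6 in³.
Direct shear f_v = P/L_w = 40.6 / 19 = 2.137 kip/in (vertical).
Torsion M = P·e = 40.6 × 11.5 = 466.9 kip·in.
Critical point at (x, y) = (2.75, 4.75) from centroid. f_tx = M·y/J = 7.739 kip/in; f_ty = M·x/J = 4.48 kip/in.
Resultant f_max = √[f_tx² + (f_v + f_ty)²] = √[7.739² + (2.137 + 4.48)²] = 10.18 kip/in.
Capacity per unit length: r_n/Ω = (1/2.0) × 0.6 × 90 × (0.707 × 0.75) = 14.32 kip/in.
10.18 ≤ 14.32 → adequate.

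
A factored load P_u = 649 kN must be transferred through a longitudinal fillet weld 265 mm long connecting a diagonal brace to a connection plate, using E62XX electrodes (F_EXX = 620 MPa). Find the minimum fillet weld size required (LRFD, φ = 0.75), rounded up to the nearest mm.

Total weld length L = 265 mm.
Required throat t_e = P_u / (φ × 0.6 F_EXX × L) = 649 / (0.75 × 0.6 × 620 × 265 × 10⁻³) = 8.778 mm.
Required leg w = t_e / 0.707 = 12.42 mm → use 13 mm.

w = 13 mm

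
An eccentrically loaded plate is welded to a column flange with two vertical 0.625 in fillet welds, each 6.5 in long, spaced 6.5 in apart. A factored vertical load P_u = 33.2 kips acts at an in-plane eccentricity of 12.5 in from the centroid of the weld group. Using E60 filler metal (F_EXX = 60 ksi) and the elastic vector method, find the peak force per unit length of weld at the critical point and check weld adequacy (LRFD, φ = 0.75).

Total weld length L_w = 13 in. Treat welds as unit-width lines.
Polar moment about centroid: J = 2[d³/12 + d(b/2)²] = 2[6.5³/12 + 6.5×3.25²] = 183.1 in³.
Direct shear f_v = P/L_w = 33.2 / 13 = 2.554 kip/in (vertical).
Torsion M = P·e = 33.2 × 12.5 = 415 kip·in.
Critical point at (x, y) = (3.25, 3.25) from centroid. f_tx = M·y/J = 7.367 kip/in; f_ty = M·x/J = 7.367 kip/in.
Resultant f_max = √[f_tx² + (f_v + f_ty)²] = √[7.367² + (2.554 + 7.367)²] = 12.36 kip/in.
Capacity per unit length: φr_n = 0.75 × 0.6 × 60 × (0.707 × 0.625) = 11.93 kip/in.
12.36 > 11.93 → NOT adequate.

f_max ≈ 12.4 kip/in; NOT adequate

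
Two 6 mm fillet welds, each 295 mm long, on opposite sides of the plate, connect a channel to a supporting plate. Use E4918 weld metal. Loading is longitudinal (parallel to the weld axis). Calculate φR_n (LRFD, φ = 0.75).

E49XX → F_EXX = 490 MPa.
Effective throat t_e = 0.707 × 6 = 4.242 mm.
Total length L = 590 mm; A_we = 4.242 × 590 = 2503 mm².
F_nw = 0.6 F_EXX = 0.6 × 490 = 294 MPa.
φR_n = 0.75 × 294 × 2503 × 10⁻³ = 551.9 kN.

φR_n ≈ 552 kN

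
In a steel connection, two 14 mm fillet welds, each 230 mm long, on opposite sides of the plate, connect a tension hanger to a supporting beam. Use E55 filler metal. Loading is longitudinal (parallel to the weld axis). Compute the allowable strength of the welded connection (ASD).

R_n/Ω ≈ 751 kN

E55XX → F_EXX = 550 MPa.
Effective throat t_e = 0.707 × 14 = 9.898 mm.
Total length L = 460 mm; A_we = 9.898 × 460 = 4553 mm².
F_nw = 0.6 F_EXX = 0.6 × 550 = 330 MPa.
R_n = 330 × 4553 × 10⁻³ = 1503 kN; R_n/Ω = 1503/2.0 = 751.3 kN.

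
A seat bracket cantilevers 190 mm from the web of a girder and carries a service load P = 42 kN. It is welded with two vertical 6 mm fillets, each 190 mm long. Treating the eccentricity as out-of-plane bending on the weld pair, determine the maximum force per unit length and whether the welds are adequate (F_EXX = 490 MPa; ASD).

f_max ≈ 672 N/mm; NOT adequate

L_w = 2 × 190 = 380 mm; section modulus (unit throat) S = 2 × L²/6 = 12030 mm².
Direct shear f_v = P/L_w = 42×10³/380 = 110.5 N/mm.
Moment M = P × e = 42×10³ × 190 = 7980000 N·mm; bending f_b = M/S = 663.2 N/mm.
f_max = √(f_v² + f_b²) = √(110.5² + 663.2²) = 672.3 N/mm.
r_n/Ω = (1/2.0) × 0.6 × 490 × (0.707 × 6) = 623.6 N/mm → NOT adequate.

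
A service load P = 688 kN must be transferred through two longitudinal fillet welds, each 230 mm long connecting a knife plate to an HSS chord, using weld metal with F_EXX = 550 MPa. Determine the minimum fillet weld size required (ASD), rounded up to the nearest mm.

w = 13 mm

Total weld length L = 460 mm.
Required throat t_e = P × Ω / (0.6 F_EXX × L) = 688 × 2.0 / (0.6 × 550 × 460 × 10⁻³) = 9.065 mm.
Required leg w = t_e / 0.707 = 12.82 mm → use 13 mm.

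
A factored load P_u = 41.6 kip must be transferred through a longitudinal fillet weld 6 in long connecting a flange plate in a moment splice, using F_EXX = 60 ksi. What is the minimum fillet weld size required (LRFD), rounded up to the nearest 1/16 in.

Total weld length L = 6 in.
Required throat t_e = P_u / (φ × 0.6 F_EXX × L) = 41.6 / (0.75 × 0.6 × 60 × 6) = 0.2568 in.
Required leg w = t_e / 0.707 = 0.3632 in → use 3/8 in.

w = 3/8 in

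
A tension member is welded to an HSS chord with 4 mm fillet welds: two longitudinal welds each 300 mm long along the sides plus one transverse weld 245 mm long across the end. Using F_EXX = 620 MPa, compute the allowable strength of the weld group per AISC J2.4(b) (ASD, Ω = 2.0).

R_n/Ω ≈ 462 kN

t_e = 0.707 × 4 = 2.828 mm.
R_nwl = 0.6 × 620 × 2.828 × 600 × 10⁻³ = 631.2 kN (longitudinal, 2 welds).
R_nwt = 0.6 × 620 × 2.828 × 245 × 10⁻³ = 257.7 kN (transverse, base value).
(i) R_nwl + R_nwt = 889 kN; (ii) 0.85 R_nwl + 1.5 R_nwt = 923.1 kN.
R_n = max = 923.1 kN [governs: (ii)]; R_n/Ω = 461.6 kN.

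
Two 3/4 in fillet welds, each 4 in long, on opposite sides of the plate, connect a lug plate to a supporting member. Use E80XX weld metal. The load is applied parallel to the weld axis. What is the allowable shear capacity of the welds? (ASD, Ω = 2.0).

R_n/Ω ≈ 102 kips

E80XX → F_EXX = 80 ksi.
Effective throat t_e = 0.707 × 0.75 = 0.5302 in.
Total length L = 8 in; A_we = 0.5302 × 8 = 4.242 in².
F_nw = 0.6 F_EXX = 0.6 × 80 = 48 ksi.
R_n = 48 × 4.242 = 203.6 kips; R_n/Ω = 203.6/2.0 = 101.8 kips.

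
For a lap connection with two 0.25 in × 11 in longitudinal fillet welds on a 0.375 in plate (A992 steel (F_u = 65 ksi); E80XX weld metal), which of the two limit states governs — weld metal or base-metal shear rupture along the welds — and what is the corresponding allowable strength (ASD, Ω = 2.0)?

R_n/Ω ≈ 93.3 kip (weld metal governs)

E80XX → F_EXX = 80 ksi.
t_e = 0.707 × 0.25 = 0.1767 in; L = 22 in.
Weld metal: R_n/Ω = (1/2.0) × 0.6 × 80 × 0.1767 × 22 = 93.32 kip.
Base metal (shear rupture): R_n/Ω = (1/2.0) × 0.6 × 65 × 0.375 × 22 = 160.9 kip.
Governing: weld metal.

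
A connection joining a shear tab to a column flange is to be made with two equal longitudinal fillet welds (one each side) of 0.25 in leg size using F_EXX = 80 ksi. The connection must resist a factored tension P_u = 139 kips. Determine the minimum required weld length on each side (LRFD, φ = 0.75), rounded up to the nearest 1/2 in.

Throat t_e = 0.707 × 0.25 = 0.1767 in.
φr_n = 0.75 × 0.6 × 80 × 0.1767 = 6.363 kips/in.
L_req = P_u / φr_n = 139 / 6.363 = 21.85 in total.
Per side: 21.85 / 2 = 10.92 in.
Round up → use L = 11 in on each side.

L = 11 in on each side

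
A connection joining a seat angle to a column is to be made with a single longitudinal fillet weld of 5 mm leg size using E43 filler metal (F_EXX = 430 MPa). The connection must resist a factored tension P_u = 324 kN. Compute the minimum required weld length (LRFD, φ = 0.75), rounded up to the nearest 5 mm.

Throat t_e = 0.707 × 5 = 3.535 mm.
φr_n = 0.75 × 0.6 × 430 × 3.535 × 10⁻³ = 0.684 kN/mm.
L_req = P_u / φr_n = 324 / 0.684 = 473.7 mm total.
Round up → use L = 475 mm.

L = 475 mm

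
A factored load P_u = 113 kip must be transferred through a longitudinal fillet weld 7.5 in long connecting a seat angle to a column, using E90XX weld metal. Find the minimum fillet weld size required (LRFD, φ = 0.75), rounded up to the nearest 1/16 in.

E90XX → F_EXX = 90 ksi.
Total weld length L = 7.5 in.
Required throat t_e = P_u / (φ × 0.6 F_EXX × L) = 113 / (0.75 × 0.6 × 90 × 7.5) = 0.372 in.
Required leg w = t_e / 0.707 = 0.5262 in → use 9/16 in.

w = 9/16 in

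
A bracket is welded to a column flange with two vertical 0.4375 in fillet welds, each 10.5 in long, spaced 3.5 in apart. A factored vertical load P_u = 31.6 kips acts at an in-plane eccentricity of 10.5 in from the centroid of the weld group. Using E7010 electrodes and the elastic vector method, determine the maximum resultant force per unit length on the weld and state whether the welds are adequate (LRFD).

E70XX → F_EXX = 70 ksi.
Total weld length L_w = 21 in. Treat welds as unit-width lines.
Polar moment about centroid: J = 2[d³/12 + d(b/2)²] = 2[10.5³/12 + 10.5×1.75²] = 257.2 in³.
Direct shear f_v = P/L_w = 31.6 / 21 = 1.505 kip/in (vertical).
Torsion M = P·e = 31.6 × 10.5 = 331.8 kip·in.
Critical point at (x, y) = (1.75, 5.25) from centroid. f_tx = M·y/J = 6.771 kip/in; f_ty = M·x/J = 2.257 kip/in.
Resultant f_max = √[f_tx² + (f_v + f_ty)²] = √[6.771² + (1.505 + 2.257)²] = 7.746 kip/in.
Capacity per unit length: φr_n = 0.75 × 0.6 × 70 × (0.707 × 0.4375) = 9.743 kip/in.
7.746 ≤ 9.743 → adequate.

f_max ≈ 7.75 kip/in; adequate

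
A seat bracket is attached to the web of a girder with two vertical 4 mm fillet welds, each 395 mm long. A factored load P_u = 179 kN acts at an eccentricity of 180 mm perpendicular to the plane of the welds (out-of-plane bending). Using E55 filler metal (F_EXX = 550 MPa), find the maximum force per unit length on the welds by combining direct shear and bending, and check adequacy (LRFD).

L_w = 2 × 395 = 790 mm; section modulus (unit throat) S = 2 × L²/6 = 52010 mm².
Direct shear f_v = P/L_w = 179×10³/790 = 226.6 N/mm.
Moment M = P × e = 179×10³ × 180 = 32220000 N·mm; bending f_b = M/S = 619.5 N/mm.
f_max = √(f_v² + f_b²) = √(226.6² + 619.5²) = 659.7 N/mm.
φr_n = 0.75 × 0.6 × 550 × (0.707 × 4) = 699.9 N/mm → adequate.

f_max ≈ 660 N/mm; adequate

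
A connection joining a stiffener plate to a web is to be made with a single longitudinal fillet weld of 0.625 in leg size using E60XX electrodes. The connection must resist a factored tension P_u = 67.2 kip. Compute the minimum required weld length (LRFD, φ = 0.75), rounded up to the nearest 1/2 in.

L = 6 in

E60XX → F_EXX = 60 ksi.
Throat t_e = 0.707 × 0.625 = 0.4419 in.
φr_n = 0.75 × 0.6 × 60 × 0.4419 = 11.93 kip/in.
L_req = P_u / φr_n = 67.2 / 11.93 = 5.633 in total.
Round up → use L = 6 in.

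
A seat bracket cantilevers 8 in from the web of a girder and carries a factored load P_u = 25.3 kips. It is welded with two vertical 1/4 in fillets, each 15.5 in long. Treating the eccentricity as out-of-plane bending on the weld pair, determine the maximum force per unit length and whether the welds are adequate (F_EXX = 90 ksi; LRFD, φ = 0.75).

L_w = 2 × 15.5 = 31 in; section modulus (unit throat) S = 2 × L²/6 = 80.08 in².
Direct shear f_v = P/L_w = 25.3/31 = 0.8161 kip/in.
Moment M = P × e = 25.3 × 8 = 202.4 kip·in; bending f_b = M/S = 2.527 kip/in.
f_max = √(f_v² + f_b²) = √(0.8161² + 2.527²) = 2.656 kip/in.
φr_n = 0.75 × 0.6 × 90 × (0.707 × 0.25) = 7.158 kip/in → adequate.

f_max ≈ 2.66 kip/in; adequate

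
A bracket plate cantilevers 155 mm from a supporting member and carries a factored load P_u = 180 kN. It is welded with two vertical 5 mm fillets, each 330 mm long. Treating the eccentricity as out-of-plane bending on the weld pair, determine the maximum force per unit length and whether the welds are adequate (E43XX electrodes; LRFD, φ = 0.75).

E43XX → F_EXX = 430 MPa.
L_w = 2 × 330 = 660 mm; section modulus (unit throat) S = 2 × L²/6 = 36300 mm².
Direct shear f_v = P/L_w = 180×10³/660 = 272.7 N/mm.
Moment M = P × e = 180×10³ × 155 = 27900000 N·mm; bending f_b = M/S = 768.6 N/mm.
f_max = √(f_v² + f_b²) = √(272.7² + 768.6²) = 815.5 N/mm.
φr_n = 0.75 × 0.6 × 430 × (0.707 × 5) = 684 N/mm → NOT adequate.

f_max ≈ 816 N/mm; NOT adequate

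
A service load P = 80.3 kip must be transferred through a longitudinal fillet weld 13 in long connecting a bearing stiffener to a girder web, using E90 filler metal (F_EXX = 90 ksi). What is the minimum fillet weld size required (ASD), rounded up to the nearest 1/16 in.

w = 3/8 in

Total weld length L = 13 in.
Required throat t_e = P × Ω / (0.6 F_EXX × L) = 80.3 × 2.0 / (0.6 × 90 × 13) = 0.2288 in.
Required leg w = t_e / 0.707 = 0.3236 in → use 3/8 in.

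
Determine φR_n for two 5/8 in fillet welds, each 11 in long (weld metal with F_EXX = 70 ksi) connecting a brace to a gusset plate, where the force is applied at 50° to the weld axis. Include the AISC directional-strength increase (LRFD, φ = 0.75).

t_e = 0.707 × 0.625 = 0.4419 in; A_we = 0.4419 × 22 = 9.721 in².
Directional factor: 1.0 + 0.5 sin^1.5(50°) = 1.335.
F_nw = 0.6 × 70 × 1.335 = 56.08 ksi.
φR_n = 0.75 × 56.08 × 9.721 = 408.9 kips.

φR_n ≈ 409 kips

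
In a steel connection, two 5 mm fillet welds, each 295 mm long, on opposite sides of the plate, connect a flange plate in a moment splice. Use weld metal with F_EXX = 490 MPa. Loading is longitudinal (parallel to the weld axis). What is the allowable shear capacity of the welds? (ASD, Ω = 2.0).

Effective throat t_e = 0.707 × 5 = 3.535 mm.
Total length L = 590 mm; A_we = 3.535 × 590 = 2086 mm².
F_nw = 0.6 F_EXX = 0.6 × 490 = 294 MPa.
R_n = 294 × 2086 × 10⁻³ = 613.2 kN; R_n/Ω = 613.2/2.0 = 306.6 kN.

R_n/Ω ≈ 307 kN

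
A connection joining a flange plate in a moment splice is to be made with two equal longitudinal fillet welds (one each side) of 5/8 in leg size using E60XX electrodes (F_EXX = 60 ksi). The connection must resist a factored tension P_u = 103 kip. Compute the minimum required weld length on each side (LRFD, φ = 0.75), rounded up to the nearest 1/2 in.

Throat t_e = 0.707 × 0.625 = 0.4419 in.
φr_n = 0.75 × 0.6 × 60 × 0.4419 = 11.93 kip/in.
L_req = P_u / φr_n = 103 / 11.93 = 8.633 in total.
Per side: 8.633 / 2 = 4.317 in.
Round up → use L = 4.5 in on each side.

L = 4.5 in on each side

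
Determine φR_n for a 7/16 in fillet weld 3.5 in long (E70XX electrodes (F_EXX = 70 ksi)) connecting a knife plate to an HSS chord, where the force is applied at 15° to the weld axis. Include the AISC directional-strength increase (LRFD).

φR_n ≈ 36.3 kip

t_e = 0.707 × 0.4375 = 0.3093 in; A_we = 0.3093 × 3.5 = 1.083 in².
Directional factor: 1.0 + 0.5 sin^1.5(15°) = 1.066.
F_nw = 0.6 × 70 × 1.066 = 44.77 ksi.
φR_n = 0.75 × 44.77 × 1.083 = 36.35 kip.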